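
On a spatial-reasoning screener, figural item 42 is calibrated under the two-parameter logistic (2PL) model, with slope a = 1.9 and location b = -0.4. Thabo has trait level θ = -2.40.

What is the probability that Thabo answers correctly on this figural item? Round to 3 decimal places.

P(θ) = 1 / (1 + exp(−a(θ − b)))
Exponent: 1.9 × (-2.40 − (-0.4)) = -3.8000
1/(1 + e^{3.8000}) = 0.0219

0.022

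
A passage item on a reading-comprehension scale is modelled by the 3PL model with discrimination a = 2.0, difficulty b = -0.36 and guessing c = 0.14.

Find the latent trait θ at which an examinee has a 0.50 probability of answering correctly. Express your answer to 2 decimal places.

-0.52

P(θ) = c + (1 − c) · 1 / (1 + exp(−a(θ − b)))
Remove guessing floor: (0.50 − 0.14)/(1 − 0.14) = 0.4186
logit = ln(0.4186/0.5814) = -0.3285
θ = b + logit/(a) = -0.36 + (-0.3285)/2.0000 = -0.5243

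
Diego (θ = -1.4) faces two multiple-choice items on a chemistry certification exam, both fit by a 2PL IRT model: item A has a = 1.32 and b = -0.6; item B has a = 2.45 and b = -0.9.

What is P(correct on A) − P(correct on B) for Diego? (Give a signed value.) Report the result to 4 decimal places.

0.0310

P(θ) = 1 / (1 + exp(−a(θ − b)))
P_A = 0.2581
P_B = 0.2271
P_A − P_B = 0.0310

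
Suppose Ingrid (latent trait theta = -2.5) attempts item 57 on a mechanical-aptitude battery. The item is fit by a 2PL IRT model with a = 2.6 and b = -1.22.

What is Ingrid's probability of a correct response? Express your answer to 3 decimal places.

P(theta) = 1 / (1 + exp(−a(theta − b)))
Exponent: 2.6 × (-2.5 − (-1.22)) = -3.3280
1/(1 + e^{3.3280}) = 0.0346

0.035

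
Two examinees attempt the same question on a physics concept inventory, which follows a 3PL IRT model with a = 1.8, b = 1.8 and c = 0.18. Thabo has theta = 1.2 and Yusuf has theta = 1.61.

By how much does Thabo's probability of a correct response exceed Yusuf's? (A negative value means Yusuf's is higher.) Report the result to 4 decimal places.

-0.1327

P(theta) = c + (1 − c) · 1 / (1 + exp(−a(theta − b)))
P(Thabo) = 0.3879  [exponent -1.0800]
P(Yusuf) = 0.5206  [exponent -0.3420]
Difference = 0.3879 − 0.5206 = -0.1327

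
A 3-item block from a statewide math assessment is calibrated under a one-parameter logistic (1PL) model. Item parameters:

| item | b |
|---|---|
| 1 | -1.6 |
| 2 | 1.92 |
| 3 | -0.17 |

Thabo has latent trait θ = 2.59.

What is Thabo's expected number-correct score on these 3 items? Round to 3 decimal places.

P(θ) = 1 / (1 + exp(−(θ − b)))
P_1 = 1/(1+e^{-4.1900}) = 0.9851
P_2 = 1/(1+e^{-0.6700}) = 0.6615
P_3 = 1/(1+e^{-2.7600}) = 0.9405
E[score] = 0.9851 + 0.6615 + 0.9405 = 2.5871

2.587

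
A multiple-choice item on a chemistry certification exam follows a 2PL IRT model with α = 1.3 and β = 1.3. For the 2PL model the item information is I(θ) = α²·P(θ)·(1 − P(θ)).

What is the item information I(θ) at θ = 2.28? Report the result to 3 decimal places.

0.289

P = 1/(1+e^{-1.2740}) = 0.7814
P(1−P) = 0.7814 × 0.2186 = 0.1708
I = α² × P(1−P) = 1.3² × 0.1708 = 0.28865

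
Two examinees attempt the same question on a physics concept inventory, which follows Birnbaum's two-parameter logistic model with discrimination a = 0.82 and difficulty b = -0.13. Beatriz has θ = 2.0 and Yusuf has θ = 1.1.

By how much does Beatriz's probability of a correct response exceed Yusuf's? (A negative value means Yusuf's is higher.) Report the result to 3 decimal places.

0.119

P(θ) = 1 / (1 + exp(−a(θ − b)))
P(Beatriz) = 0.8515  [exponent 1.7466]
P(Yusuf) = 0.7327  [exponent 1.0086]
Difference = 0.8515 − 0.7327 = 0.1188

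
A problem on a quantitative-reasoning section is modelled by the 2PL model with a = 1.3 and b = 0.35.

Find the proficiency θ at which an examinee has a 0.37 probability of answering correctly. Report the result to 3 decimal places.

P(θ) = 1 / (1 + exp(−a(θ − b)))
logit = ln(0.3700/0.6300) = -0.5322
θ = b + logit/(a) = 0.35 + (-0.5322)/1.3000 = -0.0594

-0.059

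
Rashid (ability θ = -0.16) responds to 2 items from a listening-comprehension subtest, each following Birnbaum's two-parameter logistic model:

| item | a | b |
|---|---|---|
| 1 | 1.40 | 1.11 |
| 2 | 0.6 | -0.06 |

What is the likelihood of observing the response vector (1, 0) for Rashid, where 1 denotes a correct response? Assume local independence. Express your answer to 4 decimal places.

0.0744

P(θ) = 1 / (1 + exp(−a(θ − b)))
P_1 = 1/(1+e^{1.7780}) = 0.1446
P_2 = 1/(1+e^{0.0600}) = 0.4850
L = P_1 × (1−P_2) = 0.1446 × 0.5150 = 0.07444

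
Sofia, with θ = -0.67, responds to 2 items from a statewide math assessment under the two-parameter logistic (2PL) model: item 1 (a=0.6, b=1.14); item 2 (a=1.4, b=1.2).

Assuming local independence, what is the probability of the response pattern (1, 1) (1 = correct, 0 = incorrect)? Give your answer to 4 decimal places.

P(θ) = 1 / (1 + exp(−a(θ − b)))
P_1 = 1/(1+e^{1.0860}) = 0.2524
P_2 = 1/(1+e^{2.6180}) = 0.0680
L = P_1 × P_2 = 0.2524 × 0.0680 = 0.01716

0.0172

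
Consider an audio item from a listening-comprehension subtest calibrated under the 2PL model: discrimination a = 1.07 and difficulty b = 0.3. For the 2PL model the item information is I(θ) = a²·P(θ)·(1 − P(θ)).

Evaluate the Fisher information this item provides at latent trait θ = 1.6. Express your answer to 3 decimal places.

P = 1/(1+e^{-1.3910}) = 0.8008
P(1−P) = 0.8008 × 0.1992 = 0.1595
I = a² × P(1−P) = 1.07² × 0.1595 = 0.18267

0.183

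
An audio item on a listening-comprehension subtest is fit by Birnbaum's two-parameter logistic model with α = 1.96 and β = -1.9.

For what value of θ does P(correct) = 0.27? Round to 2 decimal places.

P(θ) = 1 / (1 + exp(−α(θ − β)))
logit = ln(0.2700/0.7300) = -0.9946
θ = β + logit/(α) = -1.9 + (-0.9946)/1.9600 = -2.4075

-2.41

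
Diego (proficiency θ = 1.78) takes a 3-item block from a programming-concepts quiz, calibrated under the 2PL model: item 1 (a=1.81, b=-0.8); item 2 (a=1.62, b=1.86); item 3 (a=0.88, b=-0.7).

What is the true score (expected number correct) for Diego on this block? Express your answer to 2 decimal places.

P(θ) = 1 / (1 + exp(−a(θ − b)))
P_1 = 1/(1+e^{-4.6698}) = 0.9907
P_2 = 1/(1+e^{0.1296}) = 0.4676
P_3 = 1/(1+e^{-2.1824}) = 0.8987
E[score] = 0.9907 + 0.4676 + 0.8987 = 2.3570

2.36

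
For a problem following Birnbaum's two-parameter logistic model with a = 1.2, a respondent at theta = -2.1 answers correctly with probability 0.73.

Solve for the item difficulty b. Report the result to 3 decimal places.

-2.929

P(theta) = 1 / (1 + exp(−a(theta − b)))
logit(0.73) = ln(0.73/0.27) = 0.9946
b = theta − logit/(a) = -2.1 − 0.9946/1.2000 = -2.9289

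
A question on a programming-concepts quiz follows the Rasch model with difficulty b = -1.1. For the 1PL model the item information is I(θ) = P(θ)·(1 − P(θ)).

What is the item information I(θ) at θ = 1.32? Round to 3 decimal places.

0.075

P = 1/(1+e^{-2.4200}) = 0.9183
P(1−P) = 0.9183 × 0.0817 = 0.0750
I = P(1−P) = 0.07499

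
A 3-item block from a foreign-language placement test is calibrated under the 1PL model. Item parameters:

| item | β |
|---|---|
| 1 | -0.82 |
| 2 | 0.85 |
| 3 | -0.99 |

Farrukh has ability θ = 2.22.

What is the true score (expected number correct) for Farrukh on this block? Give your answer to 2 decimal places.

P(θ) = 1 / (1 + exp(−(θ − β)))
P_1 = 1/(1+e^{-3.0400}) = 0.9543
P_2 = 1/(1+e^{-1.3700}) = 0.7974
P_3 = 1/(1+e^{-3.2100}) = 0.9612
E[score] = 0.9543 + 0.7974 + 0.9612 = 2.7129

2.71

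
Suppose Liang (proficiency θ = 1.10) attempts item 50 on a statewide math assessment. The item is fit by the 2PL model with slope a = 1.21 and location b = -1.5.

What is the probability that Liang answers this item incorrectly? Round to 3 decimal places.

P(θ) = 1 / (1 + exp(−a(θ − b)))
Exponent: 1.21 × (1.10 − (-1.5)) = 3.1460
1/(1 + e^{-3.1460}) = 0.9588
P(incorrect) = 1 − 0.9588 = 0.0412

0.041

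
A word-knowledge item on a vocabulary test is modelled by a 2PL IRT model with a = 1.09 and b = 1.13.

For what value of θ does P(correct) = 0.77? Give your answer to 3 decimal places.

P(θ) = 1 / (1 + exp(−a(θ − b)))
logit = ln(0.7700/0.2300) = 1.2083
θ = b + logit/(a) = 1.13 + 1.2083/1.0900 = 2.2385

2.239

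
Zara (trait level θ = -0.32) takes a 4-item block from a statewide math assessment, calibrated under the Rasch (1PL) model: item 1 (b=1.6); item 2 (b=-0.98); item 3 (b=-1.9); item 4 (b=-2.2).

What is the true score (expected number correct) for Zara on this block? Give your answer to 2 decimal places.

2.48

P(θ) = 1 / (1 + exp(−(θ − b)))
P_1 = 1/(1+e^{1.9200}) = 0.1279
P_2 = 1/(1+e^{-0.6600}) = 0.6593
P_3 = 1/(1+e^{-1.5800}) = 0.8292
P_4 = 1/(1+e^{-1.8800}) = 0.8676
E[score] = 0.1279 + 0.6593 + 0.8292 + 0.8676 = 2.4839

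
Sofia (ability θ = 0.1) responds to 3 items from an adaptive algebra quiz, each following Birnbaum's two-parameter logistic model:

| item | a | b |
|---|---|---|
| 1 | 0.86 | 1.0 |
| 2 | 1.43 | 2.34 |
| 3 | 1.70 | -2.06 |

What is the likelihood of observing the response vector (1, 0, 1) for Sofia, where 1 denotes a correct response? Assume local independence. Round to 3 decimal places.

0.296

P(θ) = 1 / (1 + exp(−a(θ − b)))
P_1 = 1/(1+e^{0.7740}) = 0.3156
P_2 = 1/(1+e^{3.2032}) = 0.0390
P_3 = 1/(1+e^{-3.6720}) = 0.9752
L = P_1 × (1−P_2) × P_3 = 0.3156 × 0.9610 × 0.9752 = 0.29577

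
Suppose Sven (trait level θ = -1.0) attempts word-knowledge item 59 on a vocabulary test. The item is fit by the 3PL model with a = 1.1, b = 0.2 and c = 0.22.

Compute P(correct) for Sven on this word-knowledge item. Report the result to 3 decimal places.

P(θ) = c + (1 − c) · 1 / (1 + exp(−a(θ − b)))
Exponent: 1.1 × (-1.0 − 0.2) = -1.3200
1/(1 + e^{1.3200}) = 0.2108
P = 0.22 + 0.78 × 0.2108 = 0.3844

0.384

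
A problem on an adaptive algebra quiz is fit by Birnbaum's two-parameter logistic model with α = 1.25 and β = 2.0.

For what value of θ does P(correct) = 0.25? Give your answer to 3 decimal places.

1.121

P(θ) = 1 / (1 + exp(−α(θ − β)))
logit = ln(0.2500/0.7500) = -1.0986
θ = β + logit/(α) = 2.0 + (-1.0986)/1.2500 = 1.1211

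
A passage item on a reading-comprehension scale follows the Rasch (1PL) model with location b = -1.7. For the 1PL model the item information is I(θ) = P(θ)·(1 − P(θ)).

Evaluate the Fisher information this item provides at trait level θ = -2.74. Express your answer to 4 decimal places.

P = 1/(1+e^{1.0400}) = 0.2611
P(1−P) = 0.2611 × 0.7389 = 0.1930
I = P(1−P) = 0.19295

0.1930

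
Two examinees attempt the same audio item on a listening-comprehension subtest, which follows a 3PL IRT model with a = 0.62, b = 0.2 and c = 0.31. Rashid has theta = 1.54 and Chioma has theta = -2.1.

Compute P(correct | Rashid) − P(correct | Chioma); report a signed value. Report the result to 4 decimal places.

P(theta) = c + (1 − c) · 1 / (1 + exp(−a(theta − b)))
P(Rashid) = 0.7906  [exponent 0.8308]
P(Chioma) = 0.4437  [exponent -1.4260]
Difference = 0.7906 − 0.4437 = 0.3469

0.3469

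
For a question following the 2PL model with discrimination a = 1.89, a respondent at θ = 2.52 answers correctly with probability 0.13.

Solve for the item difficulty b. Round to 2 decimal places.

3.53

P(θ) = 1 / (1 + exp(−a(θ − b)))
logit(0.13) = ln(0.13/0.87) = -1.9010
b = θ − logit/(a) = 2.52 − (-1.9010)/1.8900 = 3.5258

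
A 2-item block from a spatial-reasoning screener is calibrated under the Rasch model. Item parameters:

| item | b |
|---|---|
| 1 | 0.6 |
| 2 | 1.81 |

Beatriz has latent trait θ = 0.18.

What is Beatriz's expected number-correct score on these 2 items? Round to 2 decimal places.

P(θ) = 1 / (1 + exp(−(θ − b)))
P_1 = 1/(1+e^{0.4200}) = 0.3965
P_2 = 1/(1+e^{1.6300}) = 0.1638
E[score] = 0.3965 + 0.1638 = 0.5603

0.56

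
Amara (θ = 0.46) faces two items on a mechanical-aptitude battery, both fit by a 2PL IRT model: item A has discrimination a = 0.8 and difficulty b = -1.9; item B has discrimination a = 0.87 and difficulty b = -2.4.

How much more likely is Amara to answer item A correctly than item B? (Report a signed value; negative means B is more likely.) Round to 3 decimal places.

P(θ) = 1 / (1 + exp(−a(θ − b)))
P_A = 0.8685
P_B = 0.9233
P_A − P_B = -0.0548

-0.055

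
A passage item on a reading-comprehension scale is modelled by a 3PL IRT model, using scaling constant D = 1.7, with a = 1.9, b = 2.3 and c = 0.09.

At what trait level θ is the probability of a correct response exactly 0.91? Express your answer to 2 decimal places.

2.98

P(θ) = c + (1 − c) · 1 / (1 + exp(−D·a(θ − b)))
Remove guessing floor: (0.91 − 0.09)/(1 − 0.09) = 0.9011
logit = ln(0.9011/0.0989) = 2.2095
θ = b + logit/(1.7·a) = 2.3 + 2.2095/3.2300 = 2.9841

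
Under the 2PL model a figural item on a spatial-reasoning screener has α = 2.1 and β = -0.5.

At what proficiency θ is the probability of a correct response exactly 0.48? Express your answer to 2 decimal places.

P(θ) = 1 / (1 + exp(−α(θ − β)))
logit = ln(0.4800/0.5200) = -0.0800
θ = β + logit/(α) = -0.5 + (-0.0800)/2.1000 = -0.5381

-0.54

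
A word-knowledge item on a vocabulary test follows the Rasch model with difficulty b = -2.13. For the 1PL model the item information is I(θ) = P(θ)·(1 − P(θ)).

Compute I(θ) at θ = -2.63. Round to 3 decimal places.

P = 1/(1+e^{0.5000}) = 0.3775
P(1−P) = 0.3775 × 0.6225 = 0.2350
I = P(1−P) = 0.23500

0.235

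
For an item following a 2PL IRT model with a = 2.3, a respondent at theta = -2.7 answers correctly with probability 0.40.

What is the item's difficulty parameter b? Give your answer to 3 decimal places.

-2.524

P(theta) = 1 / (1 + exp(−a(theta − b)))
logit(0.40) = ln(0.40/0.60) = -0.4055
b = theta − logit/(a) = -2.7 − (-0.4055)/2.3000 = -2.5237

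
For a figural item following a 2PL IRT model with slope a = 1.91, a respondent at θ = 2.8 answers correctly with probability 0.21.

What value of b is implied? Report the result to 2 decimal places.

P(θ) = 1 / (1 + exp(−a(θ − b)))
logit(0.21) = ln(0.21/0.79) = -1.3249
b = θ − logit/(a) = 2.8 − (-1.3249)/1.9100 = 3.4937

3.49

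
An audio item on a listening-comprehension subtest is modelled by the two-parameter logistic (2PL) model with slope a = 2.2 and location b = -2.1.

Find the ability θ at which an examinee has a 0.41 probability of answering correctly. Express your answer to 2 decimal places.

-2.27

P(θ) = 1 / (1 + exp(−a(θ − b)))
logit = ln(0.4100/0.5900) = -0.3640
θ = b + logit/(a) = -2.1 + (-0.3640)/2.2000 = -2.2654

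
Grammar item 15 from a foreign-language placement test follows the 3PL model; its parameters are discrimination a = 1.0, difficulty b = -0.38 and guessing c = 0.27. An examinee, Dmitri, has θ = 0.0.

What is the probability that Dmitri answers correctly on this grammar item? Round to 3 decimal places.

0.704

P(θ) = c + (1 − c) · 1 / (1 + exp(−a(θ − b)))
Exponent: 1.0 × (0.0 − (-0.38)) = 0.3800
1/(1 + e^{-0.3800}) = 0.5939
P = 0.27 + 0.73 × 0.5939 = 0.7035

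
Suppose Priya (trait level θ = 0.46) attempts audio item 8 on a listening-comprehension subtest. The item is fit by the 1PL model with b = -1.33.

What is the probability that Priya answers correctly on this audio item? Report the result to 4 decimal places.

P(θ) = 1 / (1 + exp(−(θ − b)))
Exponent: (0.46 − (-1.33)) = 1.7900
1/(1 + e^{-1.7900}) = 0.8569
P = 0.8569

0.8569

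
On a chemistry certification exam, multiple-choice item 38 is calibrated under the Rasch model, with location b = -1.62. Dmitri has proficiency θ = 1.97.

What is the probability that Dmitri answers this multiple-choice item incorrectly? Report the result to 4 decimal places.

0.0269

P(θ) = 1 / (1 + exp(−(θ − b)))
Exponent: (1.97 − (-1.62)) = 3.5900
1/(1 + e^{-3.5900}) = 0.9731
P = 0.9731
P(incorrect) = 1 − 0.9731 = 0.0269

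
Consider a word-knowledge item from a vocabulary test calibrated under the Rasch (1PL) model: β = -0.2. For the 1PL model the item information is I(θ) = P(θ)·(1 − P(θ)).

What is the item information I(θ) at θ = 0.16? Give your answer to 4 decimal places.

P = 1/(1+e^{-0.3600}) = 0.5890
P(1−P) = 0.5890 × 0.4110 = 0.2421
I = P(1−P) = 0.24207

0.2421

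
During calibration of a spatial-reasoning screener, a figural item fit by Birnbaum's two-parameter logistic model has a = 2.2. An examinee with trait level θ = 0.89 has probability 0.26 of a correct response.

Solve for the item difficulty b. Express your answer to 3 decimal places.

P(θ) = 1 / (1 + exp(−a(θ − b)))
logit(0.26) = ln(0.26/0.74) = -1.0460
b = θ − logit/(a) = 0.89 − (-1.0460)/2.2000 = 1.3654

1.365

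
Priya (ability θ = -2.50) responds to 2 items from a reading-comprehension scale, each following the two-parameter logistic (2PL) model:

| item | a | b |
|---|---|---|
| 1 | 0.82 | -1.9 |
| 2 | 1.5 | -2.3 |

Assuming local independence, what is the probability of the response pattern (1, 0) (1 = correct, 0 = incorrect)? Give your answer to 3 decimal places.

0.218

P(θ) = 1 / (1 + exp(−a(θ − b)))
P_1 = 1/(1+e^{0.4920}) = 0.3794
P_2 = 1/(1+e^{0.3000}) = 0.4256
L = P_1 × (1−P_2) = 0.3794 × 0.5744 = 0.21796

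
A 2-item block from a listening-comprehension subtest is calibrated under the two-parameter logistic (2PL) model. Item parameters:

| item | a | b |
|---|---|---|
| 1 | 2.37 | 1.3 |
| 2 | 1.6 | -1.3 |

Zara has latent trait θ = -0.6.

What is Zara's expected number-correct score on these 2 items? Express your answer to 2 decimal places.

0.76

P(θ) = 1 / (1 + exp(−a(θ − b)))
P_1 = 1/(1+e^{4.5030}) = 0.0110
P_2 = 1/(1+e^{-1.1200}) = 0.7540
E[score] = 0.0110 + 0.7540 = 0.7649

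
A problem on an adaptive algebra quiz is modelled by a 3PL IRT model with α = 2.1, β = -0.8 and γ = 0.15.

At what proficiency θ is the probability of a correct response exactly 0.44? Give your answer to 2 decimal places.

P(θ) = γ + (1 − γ) · 1 / (1 + exp(−α(θ − β)))
Remove guessing floor: (0.44 − 0.15)/(1 − 0.15) = 0.3412
logit = ln(0.3412/0.6588) = -0.6581
θ = β + logit/(α) = -0.8 + (-0.6581)/2.1000 = -1.1134

-1.11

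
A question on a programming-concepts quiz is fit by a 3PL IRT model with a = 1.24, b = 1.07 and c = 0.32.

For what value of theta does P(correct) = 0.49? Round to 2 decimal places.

P(theta) = c + (1 − c) · 1 / (1 + exp(−a(theta − b)))
Remove guessing floor: (0.49 − 0.32)/(1 − 0.32) = 0.2500
logit = ln(0.2500/0.7500) = -1.0986
theta = b + logit/(a) = 1.07 + (-1.0986)/1.2400 = 0.1840

0.18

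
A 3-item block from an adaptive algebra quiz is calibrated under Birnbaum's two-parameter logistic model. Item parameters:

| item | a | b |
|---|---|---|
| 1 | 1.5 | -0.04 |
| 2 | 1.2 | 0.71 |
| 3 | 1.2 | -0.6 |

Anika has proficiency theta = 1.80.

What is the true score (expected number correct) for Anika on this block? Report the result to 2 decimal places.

2.67

P(theta) = 1 / (1 + exp(−a(theta − b)))
P_1 = 1/(1+e^{-2.7600}) = 0.9405
P_2 = 1/(1+e^{-1.3080}) = 0.7872
P_3 = 1/(1+e^{-2.8800}) = 0.9468
E[score] = 0.9405 + 0.7872 + 0.9468 = 2.6745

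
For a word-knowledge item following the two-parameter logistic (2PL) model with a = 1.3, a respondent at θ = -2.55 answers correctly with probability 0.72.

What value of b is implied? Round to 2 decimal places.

-3.28

P(θ) = 1 / (1 + exp(−a(θ − b)))
logit(0.72) = ln(0.72/0.28) = 0.9445
b = θ − logit/(a) = -2.55 − 0.9445/1.3000 = -3.2765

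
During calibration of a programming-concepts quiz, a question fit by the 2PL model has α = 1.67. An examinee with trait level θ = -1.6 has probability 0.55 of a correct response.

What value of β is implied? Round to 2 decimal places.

P(θ) = 1 / (1 + exp(−α(θ − β)))
logit(0.55) = ln(0.55/0.45) = 0.2007
β = θ − logit/(α) = -1.6 − 0.2007/1.6700 = -1.7202

-1.72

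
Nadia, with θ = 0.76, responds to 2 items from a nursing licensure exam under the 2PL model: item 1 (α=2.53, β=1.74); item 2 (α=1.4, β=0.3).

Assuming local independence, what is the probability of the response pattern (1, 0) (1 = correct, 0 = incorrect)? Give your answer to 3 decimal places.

P(θ) = 1 / (1 + exp(−α(θ − β)))
P_1 = 1/(1+e^{2.4794}) = 0.0773
P_2 = 1/(1+e^{-0.6440}) = 0.6557
L = P_1 × (1−P_2) = 0.0773 × 0.3443 = 0.02662

0.027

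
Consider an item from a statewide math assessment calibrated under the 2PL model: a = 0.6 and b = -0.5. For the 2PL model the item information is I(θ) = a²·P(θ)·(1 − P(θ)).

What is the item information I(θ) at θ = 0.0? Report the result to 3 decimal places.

0.088

P = 1/(1+e^{-0.3000}) = 0.5744
P(1−P) = 0.5744 × 0.4256 = 0.2445
I = a² × P(1−P) = 0.6² × 0.2445 = 0.08800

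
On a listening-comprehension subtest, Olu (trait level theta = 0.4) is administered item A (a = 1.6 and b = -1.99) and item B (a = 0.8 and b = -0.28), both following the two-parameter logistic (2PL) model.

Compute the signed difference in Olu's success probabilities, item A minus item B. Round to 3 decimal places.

P(theta) = 1 / (1 + exp(−a(theta − b)))
P_A = 0.9786
P_B = 0.6327
P_A − P_B = 0.3459

0.346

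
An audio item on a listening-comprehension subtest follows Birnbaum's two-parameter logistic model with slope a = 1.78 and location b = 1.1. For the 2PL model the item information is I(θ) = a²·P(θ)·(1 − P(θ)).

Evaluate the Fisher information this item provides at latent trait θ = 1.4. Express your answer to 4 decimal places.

0.7382

P = 1/(1+e^{-0.5340}) = 0.6304
P(1−P) = 0.6304 × 0.3696 = 0.2330
I = a² × P(1−P) = 1.78² × 0.2330 = 0.73821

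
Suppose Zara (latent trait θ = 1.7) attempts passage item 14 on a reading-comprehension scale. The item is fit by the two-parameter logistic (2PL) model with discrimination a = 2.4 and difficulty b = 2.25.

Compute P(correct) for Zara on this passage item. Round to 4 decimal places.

P(θ) = 1 / (1 + exp(−a(θ − b)))
Exponent: 2.4 × (1.7 − 2.25) = -1.3200
1/(1 + e^{1.3200}) = 0.2108

0.2108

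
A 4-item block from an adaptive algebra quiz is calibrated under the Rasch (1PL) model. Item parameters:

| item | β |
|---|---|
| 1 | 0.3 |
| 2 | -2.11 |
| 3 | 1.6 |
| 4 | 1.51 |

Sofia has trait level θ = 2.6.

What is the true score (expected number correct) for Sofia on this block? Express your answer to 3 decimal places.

P(θ) = 1 / (1 + exp(−(θ − β)))
P_1 = 1/(1+e^{-2.3000}) = 0.9089
P_2 = 1/(1+e^{-4.7100}) = 0.9911
P_3 = 1/(1+e^{-1.0000}) = 0.7311
P_4 = 1/(1+e^{-1.0900}) = 0.7484
E[score] = 0.9089 + 0.9911 + 0.7311 + 0.7484 = 3.3794

3.379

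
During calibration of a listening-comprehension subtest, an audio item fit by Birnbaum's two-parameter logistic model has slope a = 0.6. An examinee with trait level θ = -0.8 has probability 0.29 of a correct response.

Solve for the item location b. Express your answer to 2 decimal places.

P(θ) = 1 / (1 + exp(−a(θ − b)))
logit(0.29) = ln(0.29/0.71) = -0.8954
b = θ − logit/(a) = -0.8 − (-0.8954)/0.6000 = 0.6923

0.69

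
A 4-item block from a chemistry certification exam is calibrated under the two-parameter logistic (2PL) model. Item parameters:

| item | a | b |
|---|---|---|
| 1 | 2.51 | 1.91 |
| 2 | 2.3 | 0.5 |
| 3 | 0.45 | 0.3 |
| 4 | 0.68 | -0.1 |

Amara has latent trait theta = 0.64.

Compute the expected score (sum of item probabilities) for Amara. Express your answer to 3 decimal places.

1.781

P(theta) = 1 / (1 + exp(−a(theta − b)))
P_1 = 1/(1+e^{3.1877}) = 0.0396
P_2 = 1/(1+e^{-0.3220}) = 0.5798
P_3 = 1/(1+e^{-0.1530}) = 0.5382
P_4 = 1/(1+e^{-0.5032}) = 0.6232
E[score] = 0.0396 + 0.5798 + 0.5382 + 0.6232 = 1.7808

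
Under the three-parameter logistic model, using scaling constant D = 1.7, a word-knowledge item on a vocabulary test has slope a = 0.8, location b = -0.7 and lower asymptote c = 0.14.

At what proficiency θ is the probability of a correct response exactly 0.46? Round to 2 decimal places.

-1.08

P(θ) = c + (1 − c) · 1 / (1 + exp(−D·a(θ − b)))
Remove guessing floor: (0.46 − 0.14)/(1 − 0.14) = 0.3721
logit = ln(0.3721/0.6279) = -0.5232
θ = b + logit/(1.7·a) = -0.7 + (-0.5232)/1.3600 = -1.0847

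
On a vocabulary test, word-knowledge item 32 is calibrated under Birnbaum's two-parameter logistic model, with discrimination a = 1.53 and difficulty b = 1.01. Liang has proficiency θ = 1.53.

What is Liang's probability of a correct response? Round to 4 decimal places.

0.6890

P(θ) = 1 / (1 + exp(−a(θ − b)))
Exponent: 1.53 × (1.53 − 1.01) = 0.7956
1/(1 + e^{-0.7956}) = 0.6890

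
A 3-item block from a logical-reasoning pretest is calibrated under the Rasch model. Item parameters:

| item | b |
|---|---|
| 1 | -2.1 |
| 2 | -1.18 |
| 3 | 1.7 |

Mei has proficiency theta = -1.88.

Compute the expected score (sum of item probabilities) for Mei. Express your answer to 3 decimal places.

P(theta) = 1 / (1 + exp(−(theta − b)))
P_1 = 1/(1+e^{-0.2200}) = 0.5548
P_2 = 1/(1+e^{0.7000}) = 0.3318
P_3 = 1/(1+e^{3.5800}) = 0.0271
E[score] = 0.5548 + 0.3318 + 0.0271 = 0.9137

0.914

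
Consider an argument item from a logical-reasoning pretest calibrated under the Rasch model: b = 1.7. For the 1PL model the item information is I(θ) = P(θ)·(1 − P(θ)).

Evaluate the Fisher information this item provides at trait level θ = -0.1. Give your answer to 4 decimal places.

P = 1/(1+e^{1.8000}) = 0.1419
P(1−P) = 0.1419 × 0.8581 = 0.1217
I = P(1−P) = 0.12173

0.1217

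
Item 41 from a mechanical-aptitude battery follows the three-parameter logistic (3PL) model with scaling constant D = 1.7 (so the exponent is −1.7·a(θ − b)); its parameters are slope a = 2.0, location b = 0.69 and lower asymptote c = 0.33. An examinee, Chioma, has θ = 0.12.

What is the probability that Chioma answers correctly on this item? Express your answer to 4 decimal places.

P(θ) = c + (1 − c) · 1 / (1 + exp(−D·a(θ − b)))
Exponent: 1.7 × 2.0 × (0.12 − 0.69) = -1.9380
1/(1 + e^{1.9380}) = 0.1259
P = 0.33 + 0.67 × 0.1259 = 0.4143

0.4143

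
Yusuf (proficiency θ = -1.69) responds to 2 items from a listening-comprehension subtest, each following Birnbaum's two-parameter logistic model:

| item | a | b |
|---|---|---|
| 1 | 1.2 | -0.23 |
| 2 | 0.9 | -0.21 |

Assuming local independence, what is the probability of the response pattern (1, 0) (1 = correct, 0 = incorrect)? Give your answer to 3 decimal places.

0.117

P(θ) = 1 / (1 + exp(−a(θ − b)))
P_1 = 1/(1+e^{1.7520}) = 0.1478
P_2 = 1/(1+e^{1.3320}) = 0.2088
L = P_1 × (1−P_2) = 0.1478 × 0.7912 = 0.11693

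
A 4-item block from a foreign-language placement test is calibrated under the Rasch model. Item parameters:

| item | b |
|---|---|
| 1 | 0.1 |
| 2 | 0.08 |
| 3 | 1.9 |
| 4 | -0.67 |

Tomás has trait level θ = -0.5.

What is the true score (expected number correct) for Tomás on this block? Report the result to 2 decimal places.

1.34

P(θ) = 1 / (1 + exp(−(θ − b)))
P_1 = 1/(1+e^{0.6000}) = 0.3543
P_2 = 1/(1+e^{0.5800}) = 0.3589
P_3 = 1/(1+e^{2.4000}) = 0.0832
P_4 = 1/(1+e^{-0.1700}) = 0.5424
E[score] = 0.3543 + 0.3589 + 0.0832 + 0.5424 = 1.3388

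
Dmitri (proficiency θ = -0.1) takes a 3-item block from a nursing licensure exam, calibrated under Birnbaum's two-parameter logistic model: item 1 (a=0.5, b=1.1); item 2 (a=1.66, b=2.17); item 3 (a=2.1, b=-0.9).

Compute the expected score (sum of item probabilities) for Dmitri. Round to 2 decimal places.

1.22

P(θ) = 1 / (1 + exp(−a(θ − b)))
P_1 = 1/(1+e^{0.6000}) = 0.3543
P_2 = 1/(1+e^{3.7682}) = 0.0226
P_3 = 1/(1+e^{-1.6800}) = 0.8429
E[score] = 0.3543 + 0.0226 + 0.8429 = 1.2198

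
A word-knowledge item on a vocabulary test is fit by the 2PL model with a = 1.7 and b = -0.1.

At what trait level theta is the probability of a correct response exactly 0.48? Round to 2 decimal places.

P(theta) = 1 / (1 + exp(−a(theta − b)))
logit = ln(0.4800/0.5200) = -0.0800
theta = b + logit/(a) = -0.1 + (-0.0800)/1.7000 = -0.1471

-0.15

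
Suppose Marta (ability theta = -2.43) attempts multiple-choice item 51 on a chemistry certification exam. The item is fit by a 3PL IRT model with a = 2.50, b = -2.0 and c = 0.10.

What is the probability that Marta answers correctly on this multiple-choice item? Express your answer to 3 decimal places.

0.329

P(theta) = c + (1 − c) · 1 / (1 + exp(−a(theta − b)))
Exponent: 2.50 × (-2.43 − (-2.0)) = -1.0750
1/(1 + e^{1.0750}) = 0.2545
P = 0.10 + 0.90 × 0.2545 = 0.3290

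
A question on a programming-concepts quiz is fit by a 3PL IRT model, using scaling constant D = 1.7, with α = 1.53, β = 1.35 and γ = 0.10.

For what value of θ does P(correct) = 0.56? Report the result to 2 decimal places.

1.37

P(θ) = γ + (1 − γ) · 1 / (1 + exp(−D·α(θ − β)))
Remove guessing floor: (0.56 − 0.10)/(1 − 0.10) = 0.5111
logit = ln(0.5111/0.4889) = 0.0445
θ = β + logit/(1.7·α) = 1.35 + 0.0445/2.6010 = 1.3671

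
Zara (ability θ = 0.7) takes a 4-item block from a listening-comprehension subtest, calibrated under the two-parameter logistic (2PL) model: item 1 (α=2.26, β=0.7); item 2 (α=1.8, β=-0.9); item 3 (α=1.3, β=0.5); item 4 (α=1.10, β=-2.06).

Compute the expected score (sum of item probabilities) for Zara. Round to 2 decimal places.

P(θ) = 1 / (1 + exp(−α(θ − β)))
P_1 = 1/(1+e^{0.0000}) = 0.5000
P_2 = 1/(1+e^{-2.8800}) = 0.9468
P_3 = 1/(1+e^{-0.2600}) = 0.5646
P_4 = 1/(1+e^{-3.0360}) = 0.9542
E[score] = 0.5000 + 0.9468 + 0.5646 + 0.9542 = 2.9657

2.97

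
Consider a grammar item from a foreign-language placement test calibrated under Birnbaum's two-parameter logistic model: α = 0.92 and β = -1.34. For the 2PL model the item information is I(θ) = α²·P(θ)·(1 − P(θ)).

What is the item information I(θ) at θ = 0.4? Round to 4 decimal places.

P = 1/(1+e^{-1.6008}) = 0.8321
P(1−P) = 0.8321 × 0.1679 = 0.1397
I = α² × P(1−P) = 0.92² × 0.1397 = 0.11823

0.1182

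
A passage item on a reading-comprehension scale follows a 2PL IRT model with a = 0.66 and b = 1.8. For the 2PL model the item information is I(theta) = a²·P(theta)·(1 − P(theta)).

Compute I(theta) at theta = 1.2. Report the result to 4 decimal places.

P = 1/(1+e^{0.3960}) = 0.4023
P(1−P) = 0.4023 × 0.5977 = 0.2404
I = a² × P(1−P) = 0.66² × 0.2404 = 0.10474

0.1047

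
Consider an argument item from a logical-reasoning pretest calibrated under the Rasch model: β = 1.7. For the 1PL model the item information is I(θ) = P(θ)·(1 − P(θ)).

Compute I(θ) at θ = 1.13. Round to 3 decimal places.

P = 1/(1+e^{0.5700}) = 0.3612
P(1−P) = 0.3612 × 0.6388 = 0.2307
I = P(1−P) = 0.23074

0.231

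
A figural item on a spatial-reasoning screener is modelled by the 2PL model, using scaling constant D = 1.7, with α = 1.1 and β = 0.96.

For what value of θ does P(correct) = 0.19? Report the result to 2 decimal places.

P(θ) = 1 / (1 + exp(−D·α(θ − β)))
logit = ln(0.1900/0.8100) = -1.4500
θ = β + logit/(1.7·α) = 0.96 + (-1.4500)/1.8700 = 0.1846

0.18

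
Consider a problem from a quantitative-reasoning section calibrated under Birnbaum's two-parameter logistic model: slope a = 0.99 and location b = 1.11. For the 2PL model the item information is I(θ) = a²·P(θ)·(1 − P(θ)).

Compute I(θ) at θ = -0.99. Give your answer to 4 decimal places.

P = 1/(1+e^{2.0790}) = 0.1112
P(1−P) = 0.1112 × 0.8888 = 0.0988
I = a² × P(1−P) = 0.99² × 0.0988 = 0.09683

0.0968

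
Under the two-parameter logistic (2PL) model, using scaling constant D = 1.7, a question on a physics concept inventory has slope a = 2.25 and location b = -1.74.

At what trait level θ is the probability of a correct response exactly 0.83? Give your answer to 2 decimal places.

P(θ) = 1 / (1 + exp(−D·a(θ − b)))
logit = ln(0.8300/0.1700) = 1.5856
θ = b + logit/(1.7·a) = -1.74 + 1.5856/3.8250 = -1.3255

-1.33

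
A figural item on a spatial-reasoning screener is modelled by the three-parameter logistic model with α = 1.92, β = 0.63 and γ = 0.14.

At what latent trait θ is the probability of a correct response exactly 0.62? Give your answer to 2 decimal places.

P(θ) = γ + (1 − γ) · 1 / (1 + exp(−α(θ − β)))
Remove guessing floor: (0.62 − 0.14)/(1 − 0.14) = 0.5581
logit = ln(0.5581/0.4419) = 0.2336
θ = β + logit/(α) = 0.63 + 0.2336/1.9200 = 0.7517

0.75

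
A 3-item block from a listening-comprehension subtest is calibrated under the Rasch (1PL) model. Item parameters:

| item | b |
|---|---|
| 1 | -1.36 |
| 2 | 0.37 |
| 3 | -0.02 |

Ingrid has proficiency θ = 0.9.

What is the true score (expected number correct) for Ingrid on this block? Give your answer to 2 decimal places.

2.25

P(θ) = 1 / (1 + exp(−(θ − b)))
P_1 = 1/(1+e^{-2.2600}) = 0.9055
P_2 = 1/(1+e^{-0.5300}) = 0.6295
P_3 = 1/(1+e^{-0.9200}) = 0.7150
E[score] = 0.9055 + 0.6295 + 0.7150 = 2.2500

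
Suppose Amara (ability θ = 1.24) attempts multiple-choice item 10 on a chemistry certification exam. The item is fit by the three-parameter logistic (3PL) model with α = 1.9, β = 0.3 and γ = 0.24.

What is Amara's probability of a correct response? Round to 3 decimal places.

0.891

P(θ) = γ + (1 − γ) · 1 / (1 + exp(−α(θ − β)))
Exponent: 1.9 × (1.24 − 0.3) = 1.7860
1/(1 + e^{-1.7860}) = 0.8564
P = 0.24 + 0.76 × 0.8564 = 0.8909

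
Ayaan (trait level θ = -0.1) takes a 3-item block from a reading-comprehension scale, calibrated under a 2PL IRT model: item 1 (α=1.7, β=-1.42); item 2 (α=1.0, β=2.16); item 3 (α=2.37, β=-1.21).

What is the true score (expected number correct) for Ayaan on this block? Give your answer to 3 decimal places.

P(θ) = 1 / (1 + exp(−α(θ − β)))
P_1 = 1/(1+e^{-2.2440}) = 0.9041
P_2 = 1/(1+e^{2.2600}) = 0.0945
P_3 = 1/(1+e^{-2.6307}) = 0.9328
E[score] = 0.9041 + 0.0945 + 0.9328 = 1.9314

1.931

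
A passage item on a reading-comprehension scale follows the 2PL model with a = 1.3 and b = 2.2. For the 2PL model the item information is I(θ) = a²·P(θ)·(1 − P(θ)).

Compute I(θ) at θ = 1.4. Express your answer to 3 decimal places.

0.326

P = 1/(1+e^{1.0400}) = 0.2611
P(1−P) = 0.2611 × 0.7389 = 0.1930
I = a² × P(1−P) = 1.3² × 0.1930 = 0.32609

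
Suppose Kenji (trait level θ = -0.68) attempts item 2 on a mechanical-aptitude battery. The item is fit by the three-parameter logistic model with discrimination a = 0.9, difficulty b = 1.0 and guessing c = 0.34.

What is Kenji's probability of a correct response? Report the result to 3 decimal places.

P(θ) = c + (1 − c) · 1 / (1 + exp(−a(θ − b)))
Exponent: 0.9 × (-0.68 − 1.0) = -1.5120
1/(1 + e^{1.5120}) = 0.1806
P = 0.34 + 0.66 × 0.1806 = 0.4592

0.459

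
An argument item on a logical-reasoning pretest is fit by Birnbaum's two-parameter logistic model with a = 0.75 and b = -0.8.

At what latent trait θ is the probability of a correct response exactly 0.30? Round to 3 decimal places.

-1.930

P(θ) = 1 / (1 + exp(−a(θ − b)))
logit = ln(0.3000/0.7000) = -0.8473
θ = b + logit/(a) = -0.8 + (-0.8473)/0.7500 = -1.9297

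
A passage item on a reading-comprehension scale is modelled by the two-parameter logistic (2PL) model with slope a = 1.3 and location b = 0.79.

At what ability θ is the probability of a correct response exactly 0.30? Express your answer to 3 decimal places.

0.138

P(θ) = 1 / (1 + exp(−a(θ − b)))
logit = ln(0.3000/0.7000) = -0.8473
θ = b + logit/(a) = 0.79 + (-0.8473)/1.3000 = 0.1382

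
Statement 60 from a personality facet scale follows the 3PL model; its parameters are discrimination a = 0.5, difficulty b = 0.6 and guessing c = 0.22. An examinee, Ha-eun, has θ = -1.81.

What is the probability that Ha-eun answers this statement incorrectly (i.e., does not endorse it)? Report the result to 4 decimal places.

0.6001

P(θ) = c + (1 − c) · 1 / (1 + exp(−a(θ − b)))
Exponent: 0.5 × (-1.81 − 0.6) = -1.2050
1/(1 + e^{1.2050}) = 0.2306
P = 0.22 + 0.78 × 0.2306 = 0.3999
P(incorrect) = 1 − 0.3999 = 0.6001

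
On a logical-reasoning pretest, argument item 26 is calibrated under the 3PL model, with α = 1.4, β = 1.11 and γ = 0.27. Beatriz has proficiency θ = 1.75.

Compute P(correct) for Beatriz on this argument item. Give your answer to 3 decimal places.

P(θ) = γ + (1 − γ) · 1 / (1 + exp(−α(θ − β)))
Exponent: 1.4 × (1.75 − 1.11) = 0.8960
1/(1 + e^{-0.8960}) = 0.7101
P = 0.27 + 0.73 × 0.7101 = 0.7884

0.788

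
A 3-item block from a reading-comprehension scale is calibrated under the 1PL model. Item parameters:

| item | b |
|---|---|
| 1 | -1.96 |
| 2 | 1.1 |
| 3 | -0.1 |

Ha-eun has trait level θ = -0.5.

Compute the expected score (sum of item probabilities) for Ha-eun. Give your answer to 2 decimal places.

P(θ) = 1 / (1 + exp(−(θ − b)))
P_1 = 1/(1+e^{-1.4600}) = 0.8115
P_2 = 1/(1+e^{1.6000}) = 0.1680
P_3 = 1/(1+e^{0.4000}) = 0.4013
E[score] = 0.8115 + 0.1680 + 0.4013 = 1.3808

1.38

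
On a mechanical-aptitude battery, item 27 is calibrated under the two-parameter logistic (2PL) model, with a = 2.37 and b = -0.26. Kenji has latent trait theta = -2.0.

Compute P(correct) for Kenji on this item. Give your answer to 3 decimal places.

P(theta) = 1 / (1 + exp(−a(theta − b)))
Exponent: 2.37 × (-2.0 − (-0.26)) = -4.1238
1/(1 + e^{4.1238}) = 0.0159

0.016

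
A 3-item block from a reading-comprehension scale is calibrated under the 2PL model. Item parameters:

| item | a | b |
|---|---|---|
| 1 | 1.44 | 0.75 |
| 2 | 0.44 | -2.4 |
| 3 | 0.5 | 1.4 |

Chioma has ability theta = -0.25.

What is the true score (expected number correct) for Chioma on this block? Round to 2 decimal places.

P(theta) = 1 / (1 + exp(−a(theta − b)))
P_1 = 1/(1+e^{1.4400}) = 0.1915
P_2 = 1/(1+e^{-0.9460}) = 0.7203
P_3 = 1/(1+e^{0.8250}) = 0.3047
E[score] = 0.1915 + 0.7203 + 0.3047 = 1.2166

1.22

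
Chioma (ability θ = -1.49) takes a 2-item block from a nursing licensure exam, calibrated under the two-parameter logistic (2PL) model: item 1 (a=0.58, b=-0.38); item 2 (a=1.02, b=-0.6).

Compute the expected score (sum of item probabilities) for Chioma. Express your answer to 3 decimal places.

0.632

P(θ) = 1 / (1 + exp(−a(θ − b)))
P_1 = 1/(1+e^{0.6438}) = 0.3444
P_2 = 1/(1+e^{0.9078}) = 0.2875
E[score] = 0.3444 + 0.2875 = 0.6318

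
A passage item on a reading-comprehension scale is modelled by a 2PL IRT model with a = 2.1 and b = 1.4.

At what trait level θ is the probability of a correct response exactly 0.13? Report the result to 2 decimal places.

P(θ) = 1 / (1 + exp(−a(θ − b)))
logit = ln(0.1300/0.8700) = -1.9010
θ = b + logit/(a) = 1.4 + (-1.9010)/2.1000 = 0.4948

0.49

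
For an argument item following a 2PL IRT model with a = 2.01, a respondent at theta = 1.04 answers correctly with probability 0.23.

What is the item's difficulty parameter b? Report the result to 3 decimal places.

P(theta) = 1 / (1 + exp(−a(theta − b)))
logit(0.23) = ln(0.23/0.77) = -1.2083
b = theta − logit/(a) = 1.04 − (-1.2083)/2.0100 = 1.6411

1.641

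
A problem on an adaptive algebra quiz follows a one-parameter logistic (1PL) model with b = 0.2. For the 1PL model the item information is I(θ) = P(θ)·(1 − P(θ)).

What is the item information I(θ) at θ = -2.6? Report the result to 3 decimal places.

P = 1/(1+e^{2.8000}) = 0.0573
P(1−P) = 0.0573 × 0.9427 = 0.0540
I = P(1−P) = 0.05404

0.054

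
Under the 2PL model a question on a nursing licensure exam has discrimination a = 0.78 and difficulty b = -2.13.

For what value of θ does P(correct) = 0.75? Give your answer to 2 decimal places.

P(θ) = 1 / (1 + exp(−a(θ − b)))
logit = ln(0.7500/0.2500) = 1.0986
θ = b + logit/(a) = -2.13 + 1.0986/0.7800 = -0.7215

-0.72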